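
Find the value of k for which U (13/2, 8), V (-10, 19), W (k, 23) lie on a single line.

The three points are collinear iff det[UV; UW] = 0.
This determinant is linear in k: (-11)k + (-176) = 0, so k = -16.

-16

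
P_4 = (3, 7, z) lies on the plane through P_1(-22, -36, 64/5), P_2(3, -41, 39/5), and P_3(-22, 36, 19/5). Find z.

9/5

The plane through P_1, P_2, P_3 has equation 405x + 225y + 1800z = 6030.
Substituting P_4: (1800)z + (2790) = 6030, so z = 9/5.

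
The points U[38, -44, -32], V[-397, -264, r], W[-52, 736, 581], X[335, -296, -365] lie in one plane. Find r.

27

Normal to plane UWX: n = (-105264, 152091, -208980); plane equation n·P = -4004676.
Requiring n·V = -4004676: (-208980)r + (1637784) = -4004676.
So r = 27.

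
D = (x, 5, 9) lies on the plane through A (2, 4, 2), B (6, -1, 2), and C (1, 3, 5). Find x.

-3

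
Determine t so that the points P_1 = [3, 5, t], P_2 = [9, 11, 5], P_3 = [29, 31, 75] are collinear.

-16

Direction P_2P_3 = (20, 20, 70). From the x-coordinate of P_1, the parameter along the line is τ = (3 − 9)/20 = -3/10.
Then t = 5 + (-3/10)·(70) = -16.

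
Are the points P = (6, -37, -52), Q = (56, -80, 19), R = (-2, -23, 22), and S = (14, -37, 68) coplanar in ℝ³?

No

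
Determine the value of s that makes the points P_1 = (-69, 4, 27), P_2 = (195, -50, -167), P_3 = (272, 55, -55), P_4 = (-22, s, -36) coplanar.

Normal to plane P_1P_2P_3: n = (14322, -44506, 31878); plane equation n·P = -305536.
Requiring n·P_4 = -305536: (-44506)s + (-1462692) = -305536.
So s = -26.

-26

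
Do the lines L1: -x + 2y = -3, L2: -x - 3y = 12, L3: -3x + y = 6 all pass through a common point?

Yes

Intersecting L1 and L2: solving the 2×2 system gives (x, y) = (-3, -3).
Substitute into L3: (-3)(-3) + (1)(-3) = 6.
This equals 6, so (-3, -3) lies on all three lines and they are concurrent.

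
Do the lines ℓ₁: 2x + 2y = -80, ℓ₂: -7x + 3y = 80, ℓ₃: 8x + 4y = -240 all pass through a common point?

Yes

Intersecting ℓ₁ and ℓ₂: solving the 2×2 system gives (x, y) = (-20, -20).
Substitute into ℓ₃: (8)(-20) + (4)(-20) = -240.
This equals -240, so (-20, -20) lies on all three lines and they are concurrent.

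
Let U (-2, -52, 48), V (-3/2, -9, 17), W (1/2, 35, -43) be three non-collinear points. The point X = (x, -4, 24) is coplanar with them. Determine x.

-2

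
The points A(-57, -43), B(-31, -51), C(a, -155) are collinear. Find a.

307

Collinearity: (C − A) must be parallel to (B − A) = (26, -8).
Cross-multiplying the components: (a − (-57))·(-8) = (-112)·(26).
Solving gives a = 307.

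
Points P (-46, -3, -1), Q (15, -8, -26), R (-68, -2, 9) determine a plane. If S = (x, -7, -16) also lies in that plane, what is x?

A normal to the plane is n = PQ × PR = (-25, -60, -49).
S lies in the plane iff n · PS = 0.
This gives (-25)x + (-175) = 0, so x = -7.

-7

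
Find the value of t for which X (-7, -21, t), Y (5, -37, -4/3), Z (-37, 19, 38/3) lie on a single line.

Collinearity requires XY × XZ = 0; each component is linear in t.
The x-component gives (56)t + (-448/3) = 0, so t = 8/3.
The remaining components then also vanish.

8/3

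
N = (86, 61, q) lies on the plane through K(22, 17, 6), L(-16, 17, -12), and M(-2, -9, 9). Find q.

12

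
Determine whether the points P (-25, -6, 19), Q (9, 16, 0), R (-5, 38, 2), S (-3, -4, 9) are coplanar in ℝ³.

Yes

The four points are coplanar iff the 3×3 determinant with rows PQ, PR, PS is zero.
Rows: (34, 22, -19), (20, 44, -17), (22, 2, -10).
Expanding along the first row: (34)(-406) − (22)(174) + (-19)(-928) = 0.
Zero determinant ⇒ coplanar.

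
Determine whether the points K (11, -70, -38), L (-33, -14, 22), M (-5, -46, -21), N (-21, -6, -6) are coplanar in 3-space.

The four points are coplanar iff the 3×3 determinant with rows KL, KM, KN is zero.
Rows: (-44, 56, 60), (-16, 24, 17), (-32, 64, 32).
Expanding along the first row: (-44)(-320) − (56)(32) + (60)(-256) = -3072.
Nonzero ⇒ not coplanar.

No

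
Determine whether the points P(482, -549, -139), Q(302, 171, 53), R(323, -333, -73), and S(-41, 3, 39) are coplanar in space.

A normal to the plane through P, Q, R is n = PQ × PR = (6048, -18648, 75600).
The plane has equation n·X = 2644488. For S: n·S = 2644488.
Equal, so S lies in the plane and all four are coplanar.

Yes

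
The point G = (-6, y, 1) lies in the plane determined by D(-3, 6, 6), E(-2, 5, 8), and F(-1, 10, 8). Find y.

6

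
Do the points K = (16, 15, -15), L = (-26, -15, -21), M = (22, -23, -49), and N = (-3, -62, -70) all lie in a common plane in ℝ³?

Yes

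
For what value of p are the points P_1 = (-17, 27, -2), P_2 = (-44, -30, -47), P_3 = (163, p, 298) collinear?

Collinearity requires P_1P_2 × P_1P_3 = 0; each component is linear in p.
The x-component gives (45)p + (-18315) = 0, so p = 407.
The remaining components then also vanish.

407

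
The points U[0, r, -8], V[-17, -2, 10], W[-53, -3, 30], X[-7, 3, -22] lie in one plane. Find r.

0

The points are coplanar iff UV · (UW × UX) = 0.
Expanding, this is linear in r: (952)r + (0) = 0.
So r = 0.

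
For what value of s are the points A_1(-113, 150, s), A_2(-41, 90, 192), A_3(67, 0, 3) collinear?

318

Direction A_2A_3 = (108, -90, -189). From the x-coordinate of A_1, the parameter along the line is τ = (-113 − (-41))/108 = -2/3.
Then s = 192 + (-2/3)·(-189) = 318.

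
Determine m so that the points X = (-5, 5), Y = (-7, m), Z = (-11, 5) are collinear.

5

Collinearity: (Y − X) must be parallel to (Z − X) = (-6, 0).
Cross-multiplying the components: (m − 5)·(-6) = (-2)·(0).
Solving gives m = 5.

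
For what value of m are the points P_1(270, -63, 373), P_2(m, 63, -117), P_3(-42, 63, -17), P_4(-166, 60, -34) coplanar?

-542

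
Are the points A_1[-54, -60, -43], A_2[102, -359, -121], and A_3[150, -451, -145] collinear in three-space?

Yes

A_1A_2 = (156, -299, -78), A_1A_3 = (204, -391, -102).
A_1A_2 × A_1A_3 = (0, 0, 0).
The cross product vanishes, so the three points are collinear.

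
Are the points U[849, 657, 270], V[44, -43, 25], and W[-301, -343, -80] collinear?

Yes

UV = (-805, -700, -245), UW = (-1150, -1000, -350).
Each component of UW is 10/7 times the corresponding component of UV, so UW = 10/7·UV and the points are collinear.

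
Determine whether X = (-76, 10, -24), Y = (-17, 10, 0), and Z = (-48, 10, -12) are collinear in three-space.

XY = (59, 0, 24), XZ = (28, 0, 12).
XY × XZ = (0, -36, 0).
The cross product is nonzero, so the points do not lie on one line.

No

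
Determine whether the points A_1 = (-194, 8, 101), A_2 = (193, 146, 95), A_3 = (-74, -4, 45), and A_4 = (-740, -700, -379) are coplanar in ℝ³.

A normal to the plane through A_1, A_2, A_3 is n = A_1A_2 × A_1A_3 = (-7800, 20952, -21204).
The plane has equation n·P = -460788. For A_4: n·A_4 = -858084.
-858084 ≠ -460788, so A_4 is off the plane.

No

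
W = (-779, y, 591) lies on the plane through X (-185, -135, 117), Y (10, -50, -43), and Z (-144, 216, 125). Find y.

Coplanarity requires XY · (XZ × XW) = 0.
XY = (195, 85, -160), XZ = (41, 351, 8); the triple product is linear in y with coefficient -8120 and constant term -4068120.
Setting it to zero: y = -501.

-501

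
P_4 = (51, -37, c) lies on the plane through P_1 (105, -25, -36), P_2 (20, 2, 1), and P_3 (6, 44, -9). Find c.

0

A normal to the plane is n = P_1P_2 × P_1P_3 = (-1824, -1368, -3192).
P_4 lies in the plane iff n · P_1P_4 = 0.
This gives (-3192)c + (0) = 0, so c = 0.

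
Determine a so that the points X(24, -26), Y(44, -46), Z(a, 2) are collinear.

-4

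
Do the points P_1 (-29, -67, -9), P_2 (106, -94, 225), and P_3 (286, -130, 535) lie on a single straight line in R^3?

P_1P_2 = (135, -27, 234), P_1P_3 = (315, -63, 544).
Comparing components 2 and 3: (-27)(544) − (234)(-63) = 54 ≠ 0, so P_1P_2 and P_1P_3 are not parallel and the points are not collinear.

No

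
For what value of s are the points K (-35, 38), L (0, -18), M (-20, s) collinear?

The three points are collinear iff det[KL; KM] = 0.
This determinant is linear in s: (35)s + (-490) = 0, so s = 14.

14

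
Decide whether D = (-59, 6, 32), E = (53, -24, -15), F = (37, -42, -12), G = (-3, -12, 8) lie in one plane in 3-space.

Yes

A normal to the plane through D, E, F is n = DE × DF = (-936, 416, -2496).
The plane has equation n·P = -22152. For G: n·G = -22152.
Equal, so G lies in the plane and all four are coplanar.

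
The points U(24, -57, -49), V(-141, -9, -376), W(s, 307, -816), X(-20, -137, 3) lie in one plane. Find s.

-119

Normal to plane UVX: n = (-23664, 22968, 15312); plane equation n·P = -2627400.
Requiring n·W = -2627400: (-23664)s + (-5443416) = -2627400.
So s = -119.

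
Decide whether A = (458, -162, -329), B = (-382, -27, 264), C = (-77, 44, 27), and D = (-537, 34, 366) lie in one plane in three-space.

No

A normal to the plane through A, B, C is n = AB × AC = (-74098, -18215, -100815).
The plane has equation n·P = 2182081. For D: n·D = 2273026.
2273026 ≠ 2182081, so D is off the plane.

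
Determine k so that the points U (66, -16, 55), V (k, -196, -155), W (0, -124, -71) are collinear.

-44

Direction UW = (-66, -108, -126). From the y-coordinate of V, the parameter along the line is τ = (-196 − (-16))/(-108) = 5/3.
Then k = 66 + 5/3·(-66) = -44.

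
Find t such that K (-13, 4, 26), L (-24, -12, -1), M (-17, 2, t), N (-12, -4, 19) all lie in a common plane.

20

The points are coplanar iff KL · (KM × KN) = 0.
Expanding, this is linear in t: (-104)t + (2080) = 0.
So t = 20.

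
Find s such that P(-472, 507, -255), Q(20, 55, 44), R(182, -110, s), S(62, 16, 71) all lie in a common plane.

200

Coplanarity ⇔ det[PQ; PR; PS] = 0.
Expanding, this is linear in s: (204)s + (-40800) = 0.
So s = 200.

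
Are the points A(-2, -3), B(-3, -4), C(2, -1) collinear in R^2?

No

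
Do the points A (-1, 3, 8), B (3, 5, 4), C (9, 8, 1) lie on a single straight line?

No

AB = (4, 2, -4), AC = (10, 5, -7).
AB × AC = (6, -12, 0).
The cross product is nonzero, so the points do not lie on one line.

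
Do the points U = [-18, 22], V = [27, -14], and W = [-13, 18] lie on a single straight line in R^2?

Yes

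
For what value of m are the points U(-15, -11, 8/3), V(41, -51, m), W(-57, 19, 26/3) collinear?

-16/3

Direction UW = (-42, 30, 6). From the x-coordinate of V, the parameter along the line is τ = (41 − (-15))/(-42) = -4/3.
Then m = 8/3 + (-4/3)·(6) = -16/3.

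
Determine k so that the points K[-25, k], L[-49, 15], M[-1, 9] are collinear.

12

Collinearity: (K − L) must be parallel to (M − L) = (48, -6).
Cross-multiplying the components: (k − 15)·(48) = (24)·(-6).
Solving gives k = 12.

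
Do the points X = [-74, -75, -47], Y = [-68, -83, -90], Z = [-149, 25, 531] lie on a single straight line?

No

XY = (6, -8, -43), XZ = (-75, 100, 578).
XY × XZ = (-324, -243, 0).
The cross product is nonzero, so the points do not lie on one line.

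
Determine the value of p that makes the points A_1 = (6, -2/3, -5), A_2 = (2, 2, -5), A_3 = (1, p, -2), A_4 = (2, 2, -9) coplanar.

8/3

Coplanarity ⇔ det[A_1A_2; A_1A_3; A_1A_4] = 0.
Expanding, this is linear in p: (16)p + (-128/3) = 0.
So p = 8/3.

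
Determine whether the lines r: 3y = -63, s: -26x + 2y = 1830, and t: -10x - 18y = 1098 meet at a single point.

Intersecting r and s: solving the 2×2 system gives (x, y) = (-72, -21).
Substitute into t: (-10)(-72) + (-18)(-21) = 1098.
This equals 1098, so (-72, -21) lies on all three lines and they are concurrent.

Yes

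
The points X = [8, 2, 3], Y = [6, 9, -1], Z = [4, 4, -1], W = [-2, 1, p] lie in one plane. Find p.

-5

Normal to plane XYZ: n = (-20, 8, 24); plane equation n·P = -72.
Requiring n·W = -72: (24)p + (48) = -72.
So p = -5.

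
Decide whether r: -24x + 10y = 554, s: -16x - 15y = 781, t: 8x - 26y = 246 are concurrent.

Yes

The three lines meet at one point iff the augmented coefficient matrix [aᵢ bᵢ cᵢ] has rank < 3, i.e. its determinant vanishes.
Here the determinant is 0.
It vanishes, so the lines are concurrent at (-31, -19).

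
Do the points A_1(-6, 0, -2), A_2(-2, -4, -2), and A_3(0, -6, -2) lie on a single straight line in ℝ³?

A_1A_2 = (4, -4, 0), A_1A_3 = (6, -6, 0).
A_1A_2 × A_1A_3 = (0, 0, 0).
The cross product vanishes, so the three points are collinear.

Yes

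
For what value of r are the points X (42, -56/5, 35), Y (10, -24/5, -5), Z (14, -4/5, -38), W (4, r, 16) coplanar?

-36/5

Normal to plane XYZ: n = (-256/5, -1216, -768/5); plane equation n·P = 30464/5.
Requiring n·W = 30464/5: (-1216)r + (-13312/5) = 30464/5.
So r = -36/5.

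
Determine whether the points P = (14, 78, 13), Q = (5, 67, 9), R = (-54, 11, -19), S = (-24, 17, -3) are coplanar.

With P as base: PQ = (-9, -11, -4), PR = (-68, -67, -32), PS = (-38, -61, -16).
PR × PS = (-880, 128, 1602).
PQ · (PR × PS) = 104.
Since 104 ≠ 0, the four points are not coplanar.

No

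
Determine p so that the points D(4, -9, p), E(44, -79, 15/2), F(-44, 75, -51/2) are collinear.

-15/2

Collinearity requires DE × DF = 0; each component is linear in p.
The x-component gives (154)p + (1155) = 0, so p = -15/2.
The remaining components then also vanish.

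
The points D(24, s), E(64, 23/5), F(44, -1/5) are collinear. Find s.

-5

Collinearity: (D − E) must be parallel to (F − E) = (-20, -24/5).
Cross-multiplying the components: (s − 23/5)·(-20) = (-40)·(-24/5).
Solving gives s = -5.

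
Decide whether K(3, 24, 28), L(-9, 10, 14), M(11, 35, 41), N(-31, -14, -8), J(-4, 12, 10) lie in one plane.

The plane through K, L, M has normal n = KL × KM = (-28, 44, -20) and equation n·P = 412.
Checking the remaining points: n·N = 412, n·J = 440.
Since n·J = 440 ≠ 412, J is off the plane and the points are not all coplanar.

No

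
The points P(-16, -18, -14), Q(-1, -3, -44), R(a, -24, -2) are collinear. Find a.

Direction PQ = (15, 15, -30). From the y-coordinate of R, the parameter along the line is τ = (-24 − (-18))/15 = -2/5.
Then a = (-16) + (-2/5)·(15) = -22.

-22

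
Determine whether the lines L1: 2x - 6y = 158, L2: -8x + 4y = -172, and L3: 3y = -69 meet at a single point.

Yes

The three lines meet at one point iff the augmented coefficient matrix [aᵢ bᵢ cᵢ] has rank < 3, i.e. its determinant vanishes.
Here the determinant is 0.
It vanishes, so the lines are concurrent at (10, -23).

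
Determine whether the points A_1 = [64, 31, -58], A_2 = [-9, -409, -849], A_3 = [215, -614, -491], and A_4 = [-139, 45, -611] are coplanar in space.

Yes

With A_1 as base: A_1A_2 = (-73, -440, -791), A_1A_3 = (151, -645, -433), A_1A_4 = (-203, 14, -553).
A_1A_3 × A_1A_4 = (362747, 171402, -128821).
A_1A_2 · (A_1A_3 × A_1A_4) = 0.
The scalar triple product vanishes, so the four points are coplanar.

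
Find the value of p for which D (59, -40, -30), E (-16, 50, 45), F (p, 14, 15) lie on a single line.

14

Collinearity requires DE × DF = 0; each component is linear in p.
The y-component gives (75)p + (-1050) = 0, so p = 14.
The remaining components then also vanish.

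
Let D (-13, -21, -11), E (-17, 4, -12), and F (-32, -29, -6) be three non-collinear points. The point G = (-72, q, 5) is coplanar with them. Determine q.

A normal to the plane is n = DE × DF = (117, 39, 507).
G lies in the plane iff n · DG = 0.
This gives (39)q + (2028) = 0, so q = -52.

-52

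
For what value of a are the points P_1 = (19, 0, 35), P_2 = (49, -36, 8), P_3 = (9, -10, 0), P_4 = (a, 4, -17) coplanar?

-21

Normal to plane P_1P_2P_3: n = (990, 1320, -660); plane equation n·P = -4290.
Requiring n·P_4 = -4290: (990)a + (16500) = -4290.
So a = -21.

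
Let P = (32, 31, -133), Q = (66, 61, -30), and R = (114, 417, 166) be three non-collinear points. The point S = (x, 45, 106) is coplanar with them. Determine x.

114

A normal to the plane is n = PQ × PR = (-30788, -1720, 10664).
S lies in the plane iff n · PS = 0.
This gives (-30788)x + (3509832) = 0, so x = 114.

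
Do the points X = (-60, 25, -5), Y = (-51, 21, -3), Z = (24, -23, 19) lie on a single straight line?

No

XY = (9, -4, 2), XZ = (84, -48, 24).
Comparing components 3 and 1: (2)(84) − (9)(24) = -48 ≠ 0, so XY and XZ are not parallel and the points are not collinear.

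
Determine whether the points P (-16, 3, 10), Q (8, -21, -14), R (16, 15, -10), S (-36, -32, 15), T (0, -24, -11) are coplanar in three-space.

The plane through P, Q, R has normal n = PQ × PR = (768, -288, 1056) and equation n·X = -2592.
Checking the remaining points: n·S = -2592, n·T = -4704.
Since n·T = -4704 ≠ -2592, T is off the plane and the points are not all coplanar.

No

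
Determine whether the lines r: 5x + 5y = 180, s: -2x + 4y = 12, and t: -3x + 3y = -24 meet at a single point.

Yes

Intersecting r and s: solving the 2×2 system gives (x, y) = (22, 14).
Substitute into t: (-3)(22) + (3)(14) = -24.
This equals -24, so (22, 14) lies on all three lines and they are concurrent.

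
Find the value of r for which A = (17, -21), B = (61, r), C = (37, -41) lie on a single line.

-65

Collinearity: (B − A) must be parallel to (C − A) = (20, -20).
Cross-multiplying the components: (r − (-21))·(20) = (44)·(-20).
Solving gives r = -65.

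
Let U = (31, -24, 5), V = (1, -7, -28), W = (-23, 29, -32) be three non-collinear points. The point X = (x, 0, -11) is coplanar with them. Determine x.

7

The plane through U, V, W has equation 1120x + 672y − 672z = 15232.
Substituting X: (1120)x + (7392) = 15232, so x = 7.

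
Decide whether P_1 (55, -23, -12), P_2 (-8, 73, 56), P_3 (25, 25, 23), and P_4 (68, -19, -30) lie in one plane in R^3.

No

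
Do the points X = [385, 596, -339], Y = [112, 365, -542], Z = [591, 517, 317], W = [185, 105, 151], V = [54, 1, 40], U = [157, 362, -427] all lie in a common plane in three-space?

The plane through X, Y, Z has normal n = XY × XZ = (-167573, 137270, 69153) and equation n·P = -6145552.
Checking the remaining points: n·W = -6145552, n·V = -6145552, n·U = -6145552.
All equal -6145552, so all 6 points lie in one plane.

Yes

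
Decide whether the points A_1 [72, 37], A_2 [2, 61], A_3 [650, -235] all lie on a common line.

A_1A_2 = (-70, 24), A_1A_3 = (578, -272).
If collinear, A_1A_3 would be a scalar multiple of A_1A_2. But (-70)·(-272) ≠ (24)·(578) (difference 5168), so they are not parallel; the points are not collinear.

No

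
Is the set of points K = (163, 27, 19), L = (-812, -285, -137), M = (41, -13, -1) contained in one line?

No

KL = (-975, -312, -156), KM = (-122, -40, -20).
KL × KM = (0, -468, 936).
The cross product is nonzero, so the points do not lie on one line.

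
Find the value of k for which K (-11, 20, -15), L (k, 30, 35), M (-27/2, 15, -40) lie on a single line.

Direction KM = (-5/2, -5, -25). From the y-coordinate of L, the parameter along the line is τ = (30 − 20)/(-5) = -2.
Then k = (-11) + (-2)·(-5/2) = -6.

-6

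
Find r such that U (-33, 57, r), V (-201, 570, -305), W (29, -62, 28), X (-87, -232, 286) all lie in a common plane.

Coplanarity ⇔ det[UV; UW; UX] = 0.
Expanding, this is linear in r: (112412)r + (1911004) = 0.
So r = -17.

-17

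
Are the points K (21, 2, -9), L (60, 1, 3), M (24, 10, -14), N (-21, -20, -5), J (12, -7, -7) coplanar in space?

No

The plane through K, L, M has normal n = KL × KM = (-91, 231, 315) and equation n·P = -4284.
Checking the remaining points: n·N = -4284, n·J = -4914.
Since n·J = -4914 ≠ -4284, J is off the plane and the points are not all coplanar.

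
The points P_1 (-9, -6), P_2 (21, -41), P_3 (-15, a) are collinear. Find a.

1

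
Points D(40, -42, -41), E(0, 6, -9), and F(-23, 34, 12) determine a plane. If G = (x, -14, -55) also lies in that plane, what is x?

The plane through D, E, F has equation 112x + 104y − 16z = 768.
Substituting G: (112)x + (-576) = 768, so x = 12.

12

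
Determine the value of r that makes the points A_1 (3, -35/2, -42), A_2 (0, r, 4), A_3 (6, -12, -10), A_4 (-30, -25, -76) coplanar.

-10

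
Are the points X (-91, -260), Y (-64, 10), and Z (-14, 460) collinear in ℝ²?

No

XY = (27, 270), XZ = (77, 720).
If collinear, XZ would be a scalar multiple of XY. But (27)·(720) ≠ (270)·(77) (difference -1350), so they are not parallel; the points are not collinear.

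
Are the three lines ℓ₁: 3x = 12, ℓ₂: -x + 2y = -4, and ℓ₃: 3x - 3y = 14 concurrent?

No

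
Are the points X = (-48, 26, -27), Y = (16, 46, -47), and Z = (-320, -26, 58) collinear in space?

No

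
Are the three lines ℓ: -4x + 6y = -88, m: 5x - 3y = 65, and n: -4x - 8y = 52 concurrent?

Yes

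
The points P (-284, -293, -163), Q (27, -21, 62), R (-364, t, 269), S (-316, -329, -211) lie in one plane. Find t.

-205

The points are coplanar iff PQ · (PR × PS) = 0.
Expanding, this is linear in t: (-7728)t + (-1584240) = 0.
So t = -205.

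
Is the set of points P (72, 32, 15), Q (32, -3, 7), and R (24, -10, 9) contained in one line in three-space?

PQ = (-40, -35, -8), PR = (-48, -42, -6).
Comparing components 2 and 3: (-35)(-6) − (-8)(-42) = -126 ≠ 0, so PQ and PR are not parallel and the points are not collinear.

No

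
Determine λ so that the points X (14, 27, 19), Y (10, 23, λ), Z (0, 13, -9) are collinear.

Collinearity requires XY × XZ = 0; each component is linear in λ.
The x-component gives (14)λ + (-154) = 0, so λ = 11.
The remaining components then also vanish.

11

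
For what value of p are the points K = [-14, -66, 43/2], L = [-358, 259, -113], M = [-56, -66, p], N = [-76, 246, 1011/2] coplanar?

Normal to plane KLN: n = (199264, 174835, -87178); plane equation n·P = -16203133.
Requiring n·M = -16203133: (-87178)p + (-22697894) = -16203133.
So p = -149/2.

-149/2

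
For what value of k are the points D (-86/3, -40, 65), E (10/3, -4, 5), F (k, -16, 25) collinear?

-22/3

Direction DE = (32, 36, -60). From the y-coordinate of F, the parameter along the line is τ = (-16 − (-40))/36 = 2/3.
Then k = (-86/3) + 2/3·(32) = -22/3.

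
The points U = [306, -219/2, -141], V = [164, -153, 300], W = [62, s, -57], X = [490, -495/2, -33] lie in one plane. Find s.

The points are coplanar iff UV · (UW × UX) = 0.
Expanding, this is linear in s: (-96480)s + (820080) = 0.
So s = 17/2.

17/2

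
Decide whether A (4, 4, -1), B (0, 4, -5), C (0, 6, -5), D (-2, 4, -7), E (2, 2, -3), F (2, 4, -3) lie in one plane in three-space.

The plane through A, B, C has normal n = AB × AC = (8, 0, -8) and equation n·P = 40.
Checking the remaining points: n·D = 40, n·E = 40, n·F = 40.
All equal 40, so all 6 points lie in one plane.

Yes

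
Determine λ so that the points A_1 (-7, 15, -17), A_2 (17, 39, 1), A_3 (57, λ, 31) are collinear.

79

Collinearity requires A_1A_2 × A_1A_3 = 0; each component is linear in λ.
The x-component gives (-18)λ + (1422) = 0, so λ = 79.
The remaining components then also vanish.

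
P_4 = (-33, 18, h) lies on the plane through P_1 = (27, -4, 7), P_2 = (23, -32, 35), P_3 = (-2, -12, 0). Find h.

-49

A normal to the plane is n = P_1P_2 × P_1P_3 = (420, -840, -780).
P_4 lies in the plane iff n · P_1P_4 = 0.
This gives (-780)h + (-38220) = 0, so h = -49.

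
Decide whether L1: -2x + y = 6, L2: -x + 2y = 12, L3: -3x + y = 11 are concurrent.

Lines aᵢx + bᵢy = cᵢ with pairwise distinct directions are concurrent exactly when det[aᵢ bᵢ cᵢ] = 0.
Here the determinant is -15.
Nonzero, so no common point exists.

No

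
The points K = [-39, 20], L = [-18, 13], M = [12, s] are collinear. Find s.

The three points are collinear iff det[KL; KM] = 0.
This determinant is linear in s: (21)s + (-63) = 0, so s = 3.

3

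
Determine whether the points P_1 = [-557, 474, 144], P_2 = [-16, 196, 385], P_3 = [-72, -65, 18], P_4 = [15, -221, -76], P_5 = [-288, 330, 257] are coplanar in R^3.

The plane through P_1, P_2, P_3 has normal n = P_1P_2 × P_1P_3 = (164927, 185051, -156769) and equation n·P = -26724901.
Checking the remaining points: n·P_4 = -26507922, n·P_5 = -26721779.
Since n·P_4 = -26507922 ≠ -26724901, P_4 is off the plane and the points are not all coplanar.

No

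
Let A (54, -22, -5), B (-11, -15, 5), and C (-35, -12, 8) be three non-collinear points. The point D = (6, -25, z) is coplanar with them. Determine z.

16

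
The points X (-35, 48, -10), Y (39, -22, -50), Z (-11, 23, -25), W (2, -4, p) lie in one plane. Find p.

The points are coplanar iff XY · (XZ × XW) = 0.
Expanding, this is linear in p: (-170)p + (-7650) = 0.
So p = -45.

-45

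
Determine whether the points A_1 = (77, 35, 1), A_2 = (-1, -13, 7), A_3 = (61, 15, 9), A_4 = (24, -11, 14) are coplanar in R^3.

The four points are coplanar iff the 3×3 determinant with rows A_1A_2, A_1A_3, A_1A_4 is zero.
Rows: (-78, -48, 6), (-16, -20, 8), (-53, -46, 13).
Expanding along the first row: (-78)(108) − (-48)(216) + (6)(-324) = 0.
Zero determinant ⇒ coplanar.

Yes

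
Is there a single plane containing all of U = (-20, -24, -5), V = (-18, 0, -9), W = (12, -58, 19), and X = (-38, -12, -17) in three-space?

The four points are coplanar iff the 3×3 determinant with rows UV, UW, UX is zero.
Rows: (2, 24, -4), (32, -34, 24), (-18, 12, -12).
Expanding along the first row: (2)(120) − (24)(48) + (-4)(-228) = 0.
Zero determinant ⇒ coplanar.

Yes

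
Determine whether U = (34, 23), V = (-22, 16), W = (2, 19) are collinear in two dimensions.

Yes

UV = (-56, -7), UW = (-32, -4).
Twice the signed area of △UVW is (-56)(-4) − (-7)(-32) = 0.
The triangle is degenerate (zero area), so the points are collinear.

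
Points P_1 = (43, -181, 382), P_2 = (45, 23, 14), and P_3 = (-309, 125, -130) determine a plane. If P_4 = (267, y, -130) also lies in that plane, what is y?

A normal to the plane is n = P_1P_2 × P_1P_3 = (8160, 130560, 72420).
P_4 lies in the plane iff n · P_1P_4 = 0.
This gives (130560)y + (-11619840) = 0, so y = 89.

89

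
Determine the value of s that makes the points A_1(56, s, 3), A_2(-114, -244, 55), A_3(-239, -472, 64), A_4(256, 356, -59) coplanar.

32

Coplanarity ⇔ det[A_1A_2; A_1A_3; A_1A_4] = 0.
Expanding, this is linear in s: (10920)s + (-349440) = 0.
So s = 32.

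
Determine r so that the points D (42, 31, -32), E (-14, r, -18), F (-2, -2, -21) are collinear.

Collinearity requires DE × DF = 0; each component is linear in r.
The x-component gives (11)r + (121) = 0, so r = -11.
The remaining components then also vanish.

-11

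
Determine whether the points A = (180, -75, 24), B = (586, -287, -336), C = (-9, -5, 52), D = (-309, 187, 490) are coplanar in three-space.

Yes

A normal to the plane through A, B, C is n = AB × AC = (19264, 56672, -11648).
The plane has equation n·P = -1062432. For D: n·D = -1062432.
Equal, so D lies in the plane and all four are coplanar.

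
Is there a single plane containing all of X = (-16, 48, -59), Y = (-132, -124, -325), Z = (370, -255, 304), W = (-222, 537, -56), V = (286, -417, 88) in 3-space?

The plane through X, Y, Z has normal n = XY × XZ = (-143034, -60568, 101540) and equation n·P = -6609580.
Checking the remaining points: n·W = -6457708, n·V = -6715348.
Since n·W = -6457708 ≠ -6609580, W is off the plane and the points are not all coplanar.

No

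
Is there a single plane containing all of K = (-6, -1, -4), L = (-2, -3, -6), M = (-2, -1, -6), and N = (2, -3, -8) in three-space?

The four points are coplanar iff the 3×3 determinant with rows KL, KM, KN is zero.
Rows: (4, -2, -2), (4, 0, -2), (8, -2, -4).
Expanding along the first row: (4)(-4) − (-2)(0) + (-2)(-8) = 0.
Zero determinant ⇒ coplanar.

Yes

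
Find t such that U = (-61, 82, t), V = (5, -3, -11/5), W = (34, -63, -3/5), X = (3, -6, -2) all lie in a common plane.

Coplanarity ⇔ det[UV; UW; UX] = 0.
Expanding, this is linear in t: (207)t + (3726/5) = 0.
So t = -18/5.

-18/5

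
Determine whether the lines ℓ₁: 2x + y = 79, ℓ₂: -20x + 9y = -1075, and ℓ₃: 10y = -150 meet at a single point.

Intersecting ℓ₁ and ℓ₂: solving the 2×2 system gives (x, y) = (47, -15).
Substitute into ℓ₃: (0)(47) + (10)(-15) = -150.
This equals -150, so (47, -15) lies on all three lines and they are concurrent.

Yes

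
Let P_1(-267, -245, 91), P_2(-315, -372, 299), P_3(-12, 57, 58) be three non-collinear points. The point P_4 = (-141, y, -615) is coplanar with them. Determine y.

A normal to the plane is n = P_1P_2 × P_1P_3 = (-58625, 51456, 17889).
P_4 lies in the plane iff n · P_1P_4 = 0.
This gives (51456)y + (-7409664) = 0, so y = 144.

144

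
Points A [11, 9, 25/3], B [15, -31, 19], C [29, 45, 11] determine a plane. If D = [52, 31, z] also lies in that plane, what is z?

27

A normal to the plane is n = AB × AC = (-1472/3, 544/3, 864).
D lies in the plane iff n · AD = 0.
This gives (864)z + (-23328) = 0, so z = 27.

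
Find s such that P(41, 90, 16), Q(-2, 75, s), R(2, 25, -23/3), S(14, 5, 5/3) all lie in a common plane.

-13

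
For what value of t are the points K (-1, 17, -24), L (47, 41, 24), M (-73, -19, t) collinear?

Direction KL = (48, 24, 48). From the x-coordinate of M, the parameter along the line is τ = (-73 − (-1))/48 = -3/2.
Then t = (-24) + (-3/2)·(48) = -96.

-96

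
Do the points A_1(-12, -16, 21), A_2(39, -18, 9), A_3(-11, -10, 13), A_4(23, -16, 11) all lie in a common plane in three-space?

Yes

A normal to the plane through A_1, A_2, A_3 is n = A_1A_2 × A_1A_3 = (88, 396, 308).
The plane has equation n·P = -924. For A_4: n·A_4 = -924.
Equal, so A_4 lies in the plane and all four are coplanar.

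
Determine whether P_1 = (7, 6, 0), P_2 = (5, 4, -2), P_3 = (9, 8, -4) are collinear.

No

P_1P_2 = (-2, -2, -2), P_1P_3 = (2, 2, -4).
Comparing components 2 and 3: (-2)(-4) − (-2)(2) = 12 ≠ 0, so P_1P_2 and P_1P_3 are not parallel and the points are not collinear.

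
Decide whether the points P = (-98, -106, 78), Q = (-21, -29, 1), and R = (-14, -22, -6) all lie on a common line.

PQ = (77, 77, -77), PR = (84, 84, -84).
PQ × PR = (0, 0, 0).
The cross product vanishes, so the three points are collinear.

Yes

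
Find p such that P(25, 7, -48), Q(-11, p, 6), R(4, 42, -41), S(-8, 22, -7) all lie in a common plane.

11

Coplanarity ⇔ det[PQ; PR; PS] = 0.
Expanding, this is linear in p: (630)p + (-6930) = 0.
So p = 11.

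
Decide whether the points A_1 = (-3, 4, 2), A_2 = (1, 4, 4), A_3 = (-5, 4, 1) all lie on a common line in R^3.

A_1A_2 = (4, 0, 2), A_1A_3 = (-2, 0, -1).
A_1A_2 × A_1A_3 = (0, 0, 0).
The cross product vanishes, so the three points are collinear.

Yes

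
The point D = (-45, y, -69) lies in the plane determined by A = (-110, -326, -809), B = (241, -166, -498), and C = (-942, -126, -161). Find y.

Coplanarity requires AB · (AC × AD) = 0.
AB = (351, 160, 311), AC = (-832, 200, 648); the triple product is linear in y with coefficient -486200 and constant term -5348200.
Setting it to zero: y = -11.

-11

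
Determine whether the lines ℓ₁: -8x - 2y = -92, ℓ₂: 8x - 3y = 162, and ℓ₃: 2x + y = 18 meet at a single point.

No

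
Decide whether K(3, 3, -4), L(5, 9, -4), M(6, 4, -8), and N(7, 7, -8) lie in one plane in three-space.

Yes

The four points are coplanar iff the 3×3 determinant with rows KL, KM, KN is zero.
Rows: (2, 6, 0), (3, 1, -4), (4, 4, -4).
Expanding along the first row: (2)(12) − (6)(4) + (0)(8) = 0.
Zero determinant ⇒ coplanar.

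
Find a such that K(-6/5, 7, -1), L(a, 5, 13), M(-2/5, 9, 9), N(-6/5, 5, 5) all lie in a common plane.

-4/5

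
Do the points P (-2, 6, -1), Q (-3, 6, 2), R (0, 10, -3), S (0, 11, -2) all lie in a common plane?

Yes

A normal to the plane through P, Q, R is n = PQ × PR = (-12, 4, -4).
The plane has equation n·X = 52. For S: n·S = 52.
Equal, so S lies in the plane and all four are coplanar.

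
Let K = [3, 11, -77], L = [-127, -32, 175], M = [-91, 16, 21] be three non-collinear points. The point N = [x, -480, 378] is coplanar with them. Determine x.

Coplanarity requires KL · (KM × KN) = 0.
KL = (-130, -43, 252), KM = (-94, 5, 98); the triple product is linear in x with coefficient -5474 and constant term 3257030.
Setting it to zero: x = 595.

595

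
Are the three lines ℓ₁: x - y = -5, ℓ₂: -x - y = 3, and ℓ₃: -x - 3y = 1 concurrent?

Yes

Lines aᵢx + bᵢy = cᵢ with pairwise distinct directions are concurrent exactly when det[aᵢ bᵢ cᵢ] = 0.
Here the determinant is 0.
It vanishes, so the lines are concurrent at (-4, 1).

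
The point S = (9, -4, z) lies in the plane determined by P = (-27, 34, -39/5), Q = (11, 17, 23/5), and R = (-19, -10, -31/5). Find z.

The plane through P, Q, R has equation (2592/5)x + (192/5)y − 1536z = -3552/5.
Substituting S: (-1536)z + (4512) = -3552/5, so z = 17/5.

17/5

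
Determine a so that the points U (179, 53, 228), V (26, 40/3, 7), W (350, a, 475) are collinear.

Collinearity requires UV × UW = 0; each component is linear in a.
The x-component gives (221)a + (-64532/3) = 0, so a = 292/3.
The remaining components then also vanish.

292/3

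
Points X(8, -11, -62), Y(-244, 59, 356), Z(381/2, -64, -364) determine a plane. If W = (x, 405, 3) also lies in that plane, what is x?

-207/2

A normal to the plane is n = XY × XZ = (1014, 181, 581).
W lies in the plane iff n · XW = 0.
This gives (1014)x + (104949) = 0, so x = -207/2.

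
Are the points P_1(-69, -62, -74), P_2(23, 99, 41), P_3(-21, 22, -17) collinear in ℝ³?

P_1P_2 = (92, 161, 115), P_1P_3 = (48, 84, 57).
P_1P_2 × P_1P_3 = (-483, 276, 0).
The cross product is nonzero, so the points do not lie on one line.

No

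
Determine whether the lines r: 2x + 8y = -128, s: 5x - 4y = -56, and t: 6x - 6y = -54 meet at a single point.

Yes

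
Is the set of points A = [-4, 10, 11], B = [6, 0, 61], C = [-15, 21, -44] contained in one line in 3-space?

Yes

AB = (10, -10, 50), AC = (-11, 11, -55).
AB × AC = (0, 0, 0).
The cross product vanishes, so the three points are collinear.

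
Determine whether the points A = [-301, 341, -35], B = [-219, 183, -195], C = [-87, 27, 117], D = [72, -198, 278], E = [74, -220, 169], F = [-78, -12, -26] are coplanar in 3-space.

The plane through A, B, C has normal n = AB × AC = (-74256, -46704, 8064) and equation n·P = 6142752.
Checking the remaining points: n·D = 6142752, n·E = 6142752, n·F = 6142752.
All equal 6142752, so all 6 points lie in one plane.

Yes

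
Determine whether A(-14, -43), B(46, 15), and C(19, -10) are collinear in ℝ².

No

AB = (60, 58), AC = (33, 33).
det[AB; AC] = (60)(33) − (58)(33) = 66.
The determinant is nonzero, so they are not collinear.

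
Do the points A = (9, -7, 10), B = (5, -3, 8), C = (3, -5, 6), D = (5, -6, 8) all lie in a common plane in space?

A normal to the plane through A, B, C is n = AB × AC = (-12, -4, 16).
The plane has equation n·P = 80. For D: n·D = 92.
92 ≠ 80, so D is off the plane.

No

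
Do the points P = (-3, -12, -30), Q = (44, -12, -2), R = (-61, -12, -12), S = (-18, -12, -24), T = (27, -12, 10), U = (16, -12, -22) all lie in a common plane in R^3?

Yes

The plane through P, Q, R has normal n = PQ × PR = (0, -2470, 0) and equation n·X = 29640.
Checking the remaining points: n·S = 29640, n·T = 29640, n·U = 29640.
All equal 29640, so all 6 points lie in one plane.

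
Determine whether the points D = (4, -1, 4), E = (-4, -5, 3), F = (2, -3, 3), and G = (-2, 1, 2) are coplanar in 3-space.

With D as base: DE = (-8, -4, -1), DF = (-2, -2, -1), DG = (-6, 2, -2).
DF × DG = (6, 2, -16).
DE · (DF × DG) = -40.
Since -40 ≠ 0, the four points are not coplanar.

No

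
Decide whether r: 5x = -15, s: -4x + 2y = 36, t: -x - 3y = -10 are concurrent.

No

Intersecting r and s: solving the 2×2 system gives (x, y) = (-3, 12).
Substitute into t: (-1)(-3) + (-3)(12) = -33.
But t requires -10 ≠ -33, so the three lines have no common point.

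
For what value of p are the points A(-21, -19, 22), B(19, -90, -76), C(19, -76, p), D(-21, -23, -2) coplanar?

Normal to plane ABD: n = (1312, 960, -160); plane equation n·P = -49312.
Requiring n·C = -49312: (-160)p + (-48032) = -49312.
So p = 8.

8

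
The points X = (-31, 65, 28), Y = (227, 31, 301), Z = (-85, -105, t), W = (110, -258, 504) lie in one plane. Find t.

161

Coplanarity ⇔ det[XY; XZ; XW] = 0.
Expanding, this is linear in t: (78540)t + (-12644940) = 0.
So t = 161.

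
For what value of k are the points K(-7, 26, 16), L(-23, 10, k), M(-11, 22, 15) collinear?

12

Direction KM = (-4, -4, -1). From the x-coordinate of L, the parameter along the line is τ = (-23 − (-7))/(-4) = 4.
Then k = 16 + 4·(-1) = 12.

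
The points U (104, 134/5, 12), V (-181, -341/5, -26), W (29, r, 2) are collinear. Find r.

Direction UV = (-285, -95, -38). From the x-coordinate of W, the parameter along the line is τ = (29 − 104)/(-285) = 5/19.
Then r = 134/5 + 5/19·(-95) = 9/5.

9/5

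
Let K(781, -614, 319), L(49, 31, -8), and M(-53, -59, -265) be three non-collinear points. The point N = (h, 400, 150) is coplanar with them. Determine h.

Coplanarity requires KL · (KM × KN) = 0.
KL = (-732, 645, -327), KM = (-834, 555, -584); the triple product is linear in h with coefficient -195195 and constant term -26741715.
Setting it to zero: h = -137.

-137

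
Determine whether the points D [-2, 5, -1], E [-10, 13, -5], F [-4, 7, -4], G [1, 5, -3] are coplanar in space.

With D as base: DE = (-8, 8, -4), DF = (-2, 2, -3), DG = (3, 0, -2).
DF × DG = (-4, -13, -6).
DE · (DF × DG) = -48.
Since -48 ≠ 0, the four points are not coplanar.

No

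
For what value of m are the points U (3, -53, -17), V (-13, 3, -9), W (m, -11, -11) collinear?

-9

Collinearity requires UV × UW = 0; each component is linear in m.
The y-component gives (8)m + (72) = 0, so m = -9.
The remaining components then also vanish.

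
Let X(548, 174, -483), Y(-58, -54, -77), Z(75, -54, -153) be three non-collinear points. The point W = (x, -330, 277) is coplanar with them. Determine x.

A normal to the plane is n = XY × XZ = (17328, 7942, 30324).
W lies in the plane iff n · XW = 0.
This gives (17328)x + (9547728) = 0, so x = -551.

-551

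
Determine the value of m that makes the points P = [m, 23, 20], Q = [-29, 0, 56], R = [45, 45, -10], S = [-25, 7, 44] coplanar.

Coplanarity ⇔ det[PQ; PR; PS] = 0.
Expanding, this is linear in m: (78)m + (78) = 0.
So m = -1.

-1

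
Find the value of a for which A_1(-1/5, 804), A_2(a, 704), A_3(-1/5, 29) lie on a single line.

The three points are collinear iff det[A_1A_2; A_1A_3] = 0.
This determinant is linear in a: (-775)a + (-155) = 0, so a = -1/5.

-1/5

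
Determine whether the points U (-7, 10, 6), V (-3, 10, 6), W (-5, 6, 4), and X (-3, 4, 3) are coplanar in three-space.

Yes

The four points are coplanar iff the 3×3 determinant with rows UV, UW, UX is zero.
Rows: (4, 0, 0), (2, -4, -2), (4, -6, -3).
Expanding along the first row: (4)(0) − (0)(2) + (0)(4) = 0.
Zero determinant ⇒ coplanar.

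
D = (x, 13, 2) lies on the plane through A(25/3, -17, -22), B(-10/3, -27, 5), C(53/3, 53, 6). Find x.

25/3

A normal to the plane is n = AB × AC = (-2170, 1736/3, -2170/3).
D lies in the plane iff n · AD = 0.
This gives (-2170)x + (54250/3) = 0, so x = 25/3.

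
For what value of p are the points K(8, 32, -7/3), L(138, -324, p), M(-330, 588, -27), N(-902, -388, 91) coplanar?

Normal to plane KMN: n = (124600/3, 161980/3, 647920); plane equation n·P = 548240.
Requiring n·L = 548240: (647920)p + (-11762240) = 548240.
So p = 19.

19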